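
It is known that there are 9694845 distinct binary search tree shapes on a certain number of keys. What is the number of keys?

15

Binary search tree shapes on n keys are counted by C_n, and C_15 = 9694845.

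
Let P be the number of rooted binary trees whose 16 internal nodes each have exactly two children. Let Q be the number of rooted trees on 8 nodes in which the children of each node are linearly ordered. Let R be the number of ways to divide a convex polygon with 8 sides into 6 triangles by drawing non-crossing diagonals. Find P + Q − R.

Full binary trees with n internal nodes are counted by C_n; here n = 16. So P = C_16 = 35357670.
Rooted ordered (plane) trees on m nodes have m−1 edges and are counted by C_{m−1}; m = 8 gives C_7. So Q = C_7 = 429.
The number of triangulations of an 8-gon is the Catalan number C_6 (index = sides − 2). So R = C_6 = 132.
P + Q − R = 35357670 + 429 − 132 = 35357967.

35357967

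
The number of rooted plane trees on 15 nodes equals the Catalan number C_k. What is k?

Rooted ordered (plane) trees on m nodes have m−1 edges and are counted by C_{m−1}; m = 15 gives C_14.

14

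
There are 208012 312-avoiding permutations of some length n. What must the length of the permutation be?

Permutations of [n] avoiding a fixed length-3 pattern are counted by C_n. The Catalan number equal to 208012 is C_12.

12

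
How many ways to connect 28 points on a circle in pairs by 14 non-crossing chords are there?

Non-crossing perfect matchings of 2n points on a circle are counted by C_n; with 28 points, n = 14.
C_14 = C(28,14)/15 = 40116600/15 = 2674440.

2674440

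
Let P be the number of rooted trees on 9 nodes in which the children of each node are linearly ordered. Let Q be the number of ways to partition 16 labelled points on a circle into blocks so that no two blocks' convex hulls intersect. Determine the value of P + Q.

Rooted ordered (plane) trees on m nodes have m−1 edges and are counted by C_{m−1}; m = 9 gives C_8. So P = C_8 = 1430.
Non-crossing partitions of an n-element set are counted by C_n; here n = 16. So Q = C_16 = 35357670.
P + Q = 1430 + 35357670 = 35359100.

35359100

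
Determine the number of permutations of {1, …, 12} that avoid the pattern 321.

Permutations of [n] avoiding any single length-3 pattern are counted by C_n; here n = 12.
C_12 = 208012.

208012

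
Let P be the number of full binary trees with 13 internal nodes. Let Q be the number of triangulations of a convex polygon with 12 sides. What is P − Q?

726104

The number of full binary trees on 13 internal nodes is the Catalan number C_13. So P = C_13 = 742900.
Triangulations of a convex m-gon are counted by C_{m−2}; with m = 12 this is C_10. So Q = C_10 = 16796.
P − Q = 742900 − 16796 = 726104.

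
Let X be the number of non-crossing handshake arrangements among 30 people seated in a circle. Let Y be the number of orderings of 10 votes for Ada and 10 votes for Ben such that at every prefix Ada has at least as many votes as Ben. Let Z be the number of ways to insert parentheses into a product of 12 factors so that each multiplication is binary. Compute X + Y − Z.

With 30 = 2·15 people, non-crossing handshake pairings are non-crossing perfect matchings on a circle, counted by C_15. So X = C_15 = 9694845.
Ballot sequences with n votes each where one side never trails are Dyck words, counted by C_n; here n = 10. So Y = C_10 = 16796.
Parenthesizations of m factors correspond to full binary trees with m leaves, counted by C_{m−1}; m = 12 gives C_11. So Z = C_11 = 58786.
X + Y − Z = 9694845 + 16796 − 58786 = 9652855.

9652855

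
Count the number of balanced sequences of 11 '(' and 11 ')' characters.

58786

Balanced strings of n pairs of brackets are counted by C_n; here n = 11.
C_11 = C(22,11)/12 = 705432/12 = 58786.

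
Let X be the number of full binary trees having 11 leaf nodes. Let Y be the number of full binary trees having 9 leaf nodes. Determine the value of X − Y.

Full binary trees with 11 leaves have 11−1 = 10 internal nodes, so there are C_10 of them. So X = C_10 = 16796.
A full binary tree with L leaves has L−1 internal nodes and is counted by C_{L−1}; L = 9 gives C_8. So Y = C_8 = 1430.
X − Y = 16796 − 1430 = 15366.

15366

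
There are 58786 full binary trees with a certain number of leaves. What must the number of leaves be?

12

Full binary trees with L leaves are counted by C_{L−1}, and C_11 = 58786.
So the index is 11, and the number of leaves is 11 + 1 = 12.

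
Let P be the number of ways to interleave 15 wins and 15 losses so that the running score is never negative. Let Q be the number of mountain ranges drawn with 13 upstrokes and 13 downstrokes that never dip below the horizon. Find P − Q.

Ballot sequences with n votes each where one side never trails are Dyck words, counted by C_n; here n = 15. So P = C_15 = 9694845.
Dyck paths of semilength n (length 2n) are counted by C_n; here n = 13. So Q = C_13 = 742900.
P − Q = 9694845 − 742900 = 8951945.

8951945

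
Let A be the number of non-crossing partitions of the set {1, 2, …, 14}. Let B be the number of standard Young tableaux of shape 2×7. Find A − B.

Non-crossing partitions of an n-element set are counted by C_n; here n = 14. So A = C_14 = 2674440.
Standard Young tableaux of shape 2×n are counted by C_n; here n = 7. So B = C_7 = 429.
A − B = 2674440 − 429 = 2674011.

2674011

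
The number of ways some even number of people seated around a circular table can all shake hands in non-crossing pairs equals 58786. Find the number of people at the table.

Non-crossing handshake pairings of 2n people are counted by C_n, and C_11 = 58786.
So n = 11, and there are 2n = 22 people.

22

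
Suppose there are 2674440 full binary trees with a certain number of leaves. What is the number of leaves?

Full binary trees with L leaves are counted by C_{L−1}. The Catalan number equal to 2674440 is C_14.
So the index is 14, and the number of leaves is 14 + 1 = 15.

15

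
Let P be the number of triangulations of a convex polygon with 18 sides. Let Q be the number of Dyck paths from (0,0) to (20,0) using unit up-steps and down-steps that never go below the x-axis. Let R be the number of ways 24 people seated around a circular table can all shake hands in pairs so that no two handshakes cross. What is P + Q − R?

35166454

Triangulations of a convex m-gon are counted by C_{m−2}; with m = 18 this is C_16. So P = C_16 = 35357670.
Paths of 10 up- and 10 down-steps that never dip below the axis are Dyck paths; their count is C_10. So Q = C_10 = 16796.
Non-crossing handshake pairings of 2n people are counted by C_n; 24 people gives n = 12. So R = C_12 = 208012.
P + Q − R = 35357670 + 16796 − 208012 = 35166454.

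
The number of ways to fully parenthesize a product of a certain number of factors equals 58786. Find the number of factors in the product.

Parenthesizations of m factors are counted by C_{m−1}; 58786 = C_11.
So the index is 11, and the number of factors is 11 + 1 = 12.

12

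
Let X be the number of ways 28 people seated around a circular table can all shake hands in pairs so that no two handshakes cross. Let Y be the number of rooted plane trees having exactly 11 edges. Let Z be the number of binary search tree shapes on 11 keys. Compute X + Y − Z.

Non-crossing handshake pairings of 2n people are counted by C_n; 28 people gives n = 14. So X = C_14 = 2674440.
Rooted ordered trees with n edges are counted by C_n; here n = 11. So Y = C_11 = 58786.
There are C_n binary search tree shapes on n keys; with n = 11 that is C_11. So Z = C_11 = 58786.
X + Y − Z = 2674440 + 58786 − 58786 = 2674440.

2674440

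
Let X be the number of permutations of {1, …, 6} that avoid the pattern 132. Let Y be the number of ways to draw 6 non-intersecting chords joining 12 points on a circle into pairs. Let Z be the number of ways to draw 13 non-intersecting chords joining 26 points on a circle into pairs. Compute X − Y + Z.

Permutations of [n] avoiding any single length-3 pattern are counted by C_n; here n = 6. So X = C_6 = 132.
Non-crossing perfect matchings of 2n points on a circle are counted by C_n; with 12 points, n = 6. So Y = C_6 = 132.
Pairing 26 circle points by 13 non-crossing chords gives C_13 matchings. So Z = C_13 = 742900.
X − Y + Z = 132 − 132 + 742900 = 742900.

742900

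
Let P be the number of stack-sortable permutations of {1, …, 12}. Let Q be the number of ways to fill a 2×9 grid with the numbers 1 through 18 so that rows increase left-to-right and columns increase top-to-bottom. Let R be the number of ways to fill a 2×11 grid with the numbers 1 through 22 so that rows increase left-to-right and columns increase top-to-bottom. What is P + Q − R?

Stack-sortable permutations are exactly the 231-avoiding ones, counted by C_n; here n = 12. So P = C_12 = 208012.
By the hook-length formula (or a Dyck-path bijection), SYT of shape 2×9 number C_9. So Q = C_9 = 4862.
Standard Young tableaux of shape 2×n are counted by C_n; here n = 11. So R = C_11 = 58786.
P + Q − R = 208012 + 4862 − 58786 = 154088.

154088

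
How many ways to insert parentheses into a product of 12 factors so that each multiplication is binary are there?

58786

Parenthesizations of m factors correspond to full binary trees with m leaves, counted by C_{m−1}; m = 12 gives C_11.
C_11 = C_10 · 2(2·10+1)/(10+2) = 16796 · 42/12 = 58786.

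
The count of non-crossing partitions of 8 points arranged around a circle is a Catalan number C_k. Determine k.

Non-crossing partitions of an n-element set are counted by C_n; here n = 8.

8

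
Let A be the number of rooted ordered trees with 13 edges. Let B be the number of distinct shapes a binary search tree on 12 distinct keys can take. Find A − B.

Rooted ordered trees with n edges are counted by C_n; here n = 13. So A = C_13 = 742900.
Rooted binary trees with 12 nodes (each child slot possibly empty) number C_12. So B = C_12 = 208012.
A − B = 742900 − 208012 = 534888.

534888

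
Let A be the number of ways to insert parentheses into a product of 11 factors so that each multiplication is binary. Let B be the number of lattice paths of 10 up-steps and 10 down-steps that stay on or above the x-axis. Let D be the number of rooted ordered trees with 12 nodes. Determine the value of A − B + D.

58786

Ways to associate a product of 11 factors correspond to binary trees on 11 leaves, so the count is C_10. So A = C_10 = 16796.
Paths of 10 up- and 10 down-steps that never dip below the axis are Dyck paths; their count is C_10. So B = C_10 = 16796.
Rooted ordered (plane) trees on m nodes have m−1 edges and are counted by C_{m−1}; m = 12 gives C_11. So D = C_11 = 58786.
A − B + D = 16796 − 16796 + 58786 = 58786.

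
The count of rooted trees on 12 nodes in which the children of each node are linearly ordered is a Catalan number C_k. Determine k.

Rooted ordered (plane) trees on m nodes have m−1 edges and are counted by C_{m−1}; m = 12 gives C_11.

11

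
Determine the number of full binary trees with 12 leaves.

58786

A full binary tree with L leaves has L−1 internal nodes and is counted by C_{L−1}; L = 12 gives C_11.
C_11 = C(22,11)/12 = 705432/12 = 58786.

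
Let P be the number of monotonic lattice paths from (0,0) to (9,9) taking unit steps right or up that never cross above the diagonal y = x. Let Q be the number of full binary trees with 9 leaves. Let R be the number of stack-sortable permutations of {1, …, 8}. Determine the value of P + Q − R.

4862

Sub-diagonal monotone paths from (0,0) to (9,9) biject with Dyck paths of semilength 9, giving C_9. So P = C_9 = 4862.
Full binary trees with 9 leaves have 9−1 = 8 internal nodes, so there are C_8 of them. So Q = C_8 = 1430.
Stack-sortable permutations are exactly the 231-avoiding ones, counted by C_n; here n = 8. So R = C_8 = 1430.
P + Q − R = 4862 + 1430 − 1430 = 4862.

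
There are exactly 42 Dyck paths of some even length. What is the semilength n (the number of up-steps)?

Dyck paths of semilength n are counted by C_n; 42 = C_5.

5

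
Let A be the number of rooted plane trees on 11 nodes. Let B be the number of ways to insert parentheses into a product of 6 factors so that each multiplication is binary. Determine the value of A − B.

16754

Rooted ordered (plane) trees on m nodes have m−1 edges and are counted by C_{m−1}; m = 11 gives C_10. So A = C_10 = 16796.
Ways to associate a product of 6 factors correspond to binary trees on 6 leaves, so the count is C_5. So B = C_5 = 42.
A − B = 16796 − 42 = 16754.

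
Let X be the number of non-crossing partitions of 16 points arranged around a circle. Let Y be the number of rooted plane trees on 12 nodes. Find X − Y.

35298884

The non-crossing partitions of [16] form a lattice of size C_16. So X = C_16 = 35357670.
Rooted ordered (plane) trees on m nodes have m−1 edges and are counted by C_{m−1}; m = 12 gives C_11. So Y = C_11 = 58786.
X − Y = 35357670 − 58786 = 35298884.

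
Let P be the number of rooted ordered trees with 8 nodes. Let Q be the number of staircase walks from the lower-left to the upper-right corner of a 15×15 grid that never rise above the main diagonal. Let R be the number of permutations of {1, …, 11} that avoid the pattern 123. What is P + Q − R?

9636488

Rooted ordered (plane) trees on m nodes have m−1 edges and are counted by C_{m−1}; m = 8 gives C_7. So P = C_7 = 429.
Monotone paths in an n×n grid that stay weakly below the diagonal are counted by C_n; here n = 15. So Q = C_15 = 9694845.
Permutations of [n] avoiding any single length-3 pattern are counted by C_n; here n = 11. So R = C_11 = 58786.
P + Q − R = 429 + 9694845 − 58786 = 9636488.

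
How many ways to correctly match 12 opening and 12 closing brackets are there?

208012

A balanced arrangement of 12 bracket pairs is a Dyck word of semilength 12, so the count is C_12.
C_12 = C(24,12)/13 = 2704156/13 = 208012.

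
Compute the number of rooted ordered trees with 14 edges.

A rooted plane tree with 14 edges has 15 nodes, and the count is C_14.
C_14 = C(28,14)/15 = 40116600/15 = 2674440.

2674440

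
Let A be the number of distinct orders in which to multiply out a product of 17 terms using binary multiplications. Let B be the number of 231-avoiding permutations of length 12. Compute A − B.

Bracketing 17 factors into binary products is counted by C_{17−1} = C_16. So A = C_16 = 35357670.
For any fixed pattern of length 3, the pattern-avoiding permutations of [12] number C_12. So B = C_12 = 208012.
A − B = 35357670 − 208012 = 35149658.

35149658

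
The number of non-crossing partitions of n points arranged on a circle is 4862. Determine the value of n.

Non-crossing partitions of [n] are counted by C_n, and C_9 = 4862.

9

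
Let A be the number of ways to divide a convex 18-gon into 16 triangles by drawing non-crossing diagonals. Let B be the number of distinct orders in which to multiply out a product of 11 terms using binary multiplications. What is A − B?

Triangulations of a convex m-gon are counted by C_{m−2}; with m = 18 this is C_16. So A = C_16 = 35357670.
Bracketing 11 factors into binary products is counted by C_{11−1} = C_10. So B = C_10 = 16796.
A − B = 35357670 − 16796 = 35340874.

35340874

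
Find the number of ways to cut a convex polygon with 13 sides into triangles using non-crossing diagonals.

A convex 13-gon is triangulated into 11 triangles, and the number of such triangulations is the Catalan number C_{13−2} = C_11.
C_11 = 58786.

58786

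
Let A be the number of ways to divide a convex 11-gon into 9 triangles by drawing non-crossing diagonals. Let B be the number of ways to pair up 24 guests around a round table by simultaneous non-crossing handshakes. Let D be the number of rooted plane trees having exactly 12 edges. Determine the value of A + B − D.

4862

The number of triangulations of an 11-gon is the Catalan number C_9 (index = sides − 2). So A = C_9 = 4862.
Non-crossing handshake pairings of 2n people are counted by C_n; 24 people gives n = 12. So B = C_12 = 208012.
A rooted plane tree with 12 edges has 13 nodes, and the count is C_12. So D = C_12 = 208012.
A + B − D = 4862 + 208012 − 208012 = 4862.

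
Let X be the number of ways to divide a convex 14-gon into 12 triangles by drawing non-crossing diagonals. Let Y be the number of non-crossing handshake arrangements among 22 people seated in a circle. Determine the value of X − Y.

Triangulations of a convex m-gon are counted by C_{m−2}; with m = 14 this is C_12. So X = C_12 = 208012.
Non-crossing handshake pairings of 2n people are counted by C_n; 22 people gives n = 11. So Y = C_11 = 58786.
X − Y = 208012 − 58786 = 149226.

149226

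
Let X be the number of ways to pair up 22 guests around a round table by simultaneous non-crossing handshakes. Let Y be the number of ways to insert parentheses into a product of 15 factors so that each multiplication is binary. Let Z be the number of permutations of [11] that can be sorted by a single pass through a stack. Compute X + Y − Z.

2674440

Non-crossing handshake pairings of 2n people are counted by C_n; 22 people gives n = 11. So X = C_11 = 58786.
Bracketing 15 factors into binary products is counted by C_{15−1} = C_14. So Y = C_14 = 2674440.
By Knuth's characterisation, the stack-sortable permutations of length 11 are the 231-avoiders, numbering C_11. So Z = C_11 = 58786.
X + Y − Z = 58786 + 2674440 − 58786 = 2674440.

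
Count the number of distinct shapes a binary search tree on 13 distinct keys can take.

742900

There are C_n binary search tree shapes on n keys; with n = 13 that is C_13.
C_13 = C_12 · 2(2·12+1)/(12+2) = 208012 · 50/14 = 742900.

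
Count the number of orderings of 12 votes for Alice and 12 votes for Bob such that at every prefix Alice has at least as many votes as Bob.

Ballot sequences with n votes each where one side never trails are Dyck words, counted by C_n; here n = 12.
C_12 = C(24,12)/13 = 2704156/13 = 208012.

208012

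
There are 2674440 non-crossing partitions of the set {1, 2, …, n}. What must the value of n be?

Non-crossing partitions of [n] are counted by C_n. Since C_14 = 2674440, the index is 14.

14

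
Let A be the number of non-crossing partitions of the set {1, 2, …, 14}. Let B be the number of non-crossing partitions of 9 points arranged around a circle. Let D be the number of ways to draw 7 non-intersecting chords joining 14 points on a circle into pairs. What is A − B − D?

Non-crossing partitions of an n-element set are counted by C_n; here n = 14. So A = C_14 = 2674440.
Non-crossing partitions of an n-element set are counted by C_n; here n = 9. So B = C_9 = 4862.
Pairing 14 circle points by 7 non-crossing chords gives C_7 matchings. So D = C_7 = 429.
A − B − D = 2674440 − 4862 − 429 = 2669149.

2669149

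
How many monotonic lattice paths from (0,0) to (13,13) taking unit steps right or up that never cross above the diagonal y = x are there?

742900

Monotone paths in an n×n grid that stay weakly below the diagonal are counted by C_n; here n = 13.
C_13 = C(26,13)/14 = 10400600/14 = 742900.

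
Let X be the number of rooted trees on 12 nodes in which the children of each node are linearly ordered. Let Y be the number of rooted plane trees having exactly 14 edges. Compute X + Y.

A rooted plane tree on 12 nodes has 11 edges, and such trees are counted by C_11. So X = C_11 = 58786.
Rooted ordered trees with n edges are counted by C_n; here n = 14. So Y = C_14 = 2674440.
X + Y = 58786 + 2674440 = 2733226.

2733226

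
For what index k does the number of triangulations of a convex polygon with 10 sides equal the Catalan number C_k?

8

Triangulations of a convex m-gon are counted by C_{m−2}; with m = 10 this is C_8.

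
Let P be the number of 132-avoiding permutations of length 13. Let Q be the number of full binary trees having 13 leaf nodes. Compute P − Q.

For any fixed pattern of length 3, the pattern-avoiding permutations of [13] number C_13. So P = C_13 = 742900.
A full binary tree with L leaves has L−1 internal nodes and is counted by C_{L−1}; L = 13 gives C_12. So Q = C_12 = 208012.
P − Q = 742900 − 208012 = 534888.

534888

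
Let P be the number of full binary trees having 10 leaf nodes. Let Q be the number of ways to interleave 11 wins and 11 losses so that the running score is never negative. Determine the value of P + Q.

63648

A full binary tree with L leaves has L−1 internal nodes and is counted by C_{L−1}; L = 10 gives C_9. So P = C_9 = 4862.
Reading a vote for the leader as '(' and for the other as ')' turns such a sequence into a balanced string of 11 pairs, so the count is C_11. So Q = C_11 = 58786.
P + Q = 4862 + 58786 = 63648.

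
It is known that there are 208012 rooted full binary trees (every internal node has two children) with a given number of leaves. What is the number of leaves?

13

Full binary trees with L leaves are counted by C_{L−1}, and C_12 = 208012.
So the index is 12, and the number of leaves is 12 + 1 = 13.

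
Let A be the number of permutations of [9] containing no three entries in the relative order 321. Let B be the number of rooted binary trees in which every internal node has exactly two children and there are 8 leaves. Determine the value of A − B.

4433

For any fixed pattern of length 3, the pattern-avoiding permutations of [9] number C_9. So A = C_9 = 4862.
Full binary trees with 8 leaves have 8−1 = 7 internal nodes, so there are C_7 of them. So B = C_7 = 429.
A − B = 4862 − 429 = 4433.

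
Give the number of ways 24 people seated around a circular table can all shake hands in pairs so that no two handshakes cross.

Non-crossing handshake pairings of 2n people are counted by C_n; 24 people gives n = 12.
C_12 = C_11 · 2(2·11+1)/(11+2) = 58786 · 46/13 = 208012.

208012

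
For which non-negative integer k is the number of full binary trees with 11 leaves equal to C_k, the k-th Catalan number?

Full binary trees with 11 leaves have 11−1 = 10 internal nodes, so there are C_10 of them.

10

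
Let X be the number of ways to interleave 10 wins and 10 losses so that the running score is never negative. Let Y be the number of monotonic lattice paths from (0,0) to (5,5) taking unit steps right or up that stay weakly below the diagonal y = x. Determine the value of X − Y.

16754

Reading a vote for the leader as '(' and for the other as ')' turns such a sequence into a balanced string of 10 pairs, so the count is C_10. So X = C_10 = 16796.
Monotone paths in an n×n grid that stay weakly below the diagonal are counted by C_n; here n = 5. So Y = C_5 = 42.
X − Y = 16796 − 42 = 16754.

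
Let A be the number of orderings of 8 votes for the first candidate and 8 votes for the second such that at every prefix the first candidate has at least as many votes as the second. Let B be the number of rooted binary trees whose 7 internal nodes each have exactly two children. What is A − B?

Reading a vote for the leader as '(' and for the other as ')' turns such a sequence into a balanced string of 8 pairs, so the count is C_8. So A = C_8 = 1430.
Full binary trees with n internal nodes are counted by C_n; here n = 7. So B = C_7 = 429.
A − B = 1430 − 429 = 1001.

1001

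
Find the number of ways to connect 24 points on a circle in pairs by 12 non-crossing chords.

Pairing 24 circle points by 12 non-crossing chords gives C_12 matchings.
C_12 = C(24,12)/13 = 2704156/13 = 208012.

208012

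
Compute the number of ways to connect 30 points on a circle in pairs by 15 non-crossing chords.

Pairing 30 circle points by 15 non-crossing chords gives C_15 matchings.
C_15 = C(30,15)/16 = 155117520/16 = 9694845.

9694845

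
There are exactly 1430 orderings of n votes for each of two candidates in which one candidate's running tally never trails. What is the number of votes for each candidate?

Such ballot sequences with n votes each are counted by C_n. The Catalan number equal to 1430 is C_8.

8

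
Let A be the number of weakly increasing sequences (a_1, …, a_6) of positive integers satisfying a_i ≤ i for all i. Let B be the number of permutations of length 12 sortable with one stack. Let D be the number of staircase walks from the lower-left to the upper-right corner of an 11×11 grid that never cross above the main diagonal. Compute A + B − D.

Weakly increasing sequences with a_i ≤ i biject with Dyck paths of semilength 6, so there are C_6. So A = C_6 = 132.
By Knuth's characterisation, the stack-sortable permutations of length 12 are the 231-avoiders, numbering C_12. So B = C_12 = 208012.
Sub-diagonal monotone paths from (0,0) to (11,11) biject with Dyck paths of semilength 11, giving C_11. So D = C_11 = 58786.
A + B − D = 132 + 208012 − 58786 = 149358.

149358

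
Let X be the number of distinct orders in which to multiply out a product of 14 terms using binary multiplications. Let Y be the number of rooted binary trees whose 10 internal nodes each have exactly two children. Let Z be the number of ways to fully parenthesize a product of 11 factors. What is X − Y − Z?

Bracketing 14 factors into binary products is counted by C_{14−1} = C_13. So X = C_13 = 742900.
The number of full binary trees on 10 internal nodes is the Catalan number C_10. So Y = C_10 = 16796.
Ways to associate a product of 11 factors correspond to binary trees on 11 leaves, so the count is C_10. So Z = C_10 = 16796.
X − Y − Z = 742900 − 16796 − 16796 = 709308.

709308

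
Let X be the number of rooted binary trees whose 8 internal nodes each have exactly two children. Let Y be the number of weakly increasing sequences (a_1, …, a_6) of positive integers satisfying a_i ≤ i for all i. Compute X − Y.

The number of full binary trees on 8 internal nodes is the Catalan number C_8. So X = C_8 = 1430.
Weakly increasing sequences with a_i ≤ i biject with Dyck paths of semilength 6, so there are C_6. So Y = C_6 = 132.
X − Y = 1430 − 132 = 1298.

1298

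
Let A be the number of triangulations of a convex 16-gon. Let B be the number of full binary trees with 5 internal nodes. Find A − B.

2674398

The number of triangulations of a 16-gon is the Catalan number C_14 (index = sides − 2). So A = C_14 = 2674440.
Full binary trees with n internal nodes are counted by C_n; here n = 5. So B = C_5 = 42.
A − B = 2674440 − 42 = 2674398.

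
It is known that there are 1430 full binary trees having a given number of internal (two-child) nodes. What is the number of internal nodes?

Full binary trees with n internal nodes are counted by C_n; 1430 = C_8.

8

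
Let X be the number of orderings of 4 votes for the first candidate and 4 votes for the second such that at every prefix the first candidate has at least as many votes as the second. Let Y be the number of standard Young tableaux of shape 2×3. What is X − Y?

9

Reading a vote for the leader as '(' and for the other as ')' turns such a sequence into a balanced string of 4 pairs, so the count is C_4. So X = C_4 = 14.
Standard Young tableaux of shape 2×n are counted by C_n; here n = 3. So Y = C_3 = 5.
X − Y = 14 − 5 = 9.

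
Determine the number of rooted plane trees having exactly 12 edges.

208012

A rooted plane tree with 12 edges has 13 nodes, and the count is C_12.
C_12 = C_11 · 2(2·11+1)/(11+2) = 58786 · 46/13 = 208012.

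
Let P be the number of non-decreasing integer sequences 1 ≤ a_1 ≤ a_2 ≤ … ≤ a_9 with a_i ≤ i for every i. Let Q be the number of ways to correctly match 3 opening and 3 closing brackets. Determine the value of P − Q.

4857

Weakly increasing sequences with a_i ≤ i biject with Dyck paths of semilength 9, so there are C_9. So P = C_9 = 4862.
A balanced arrangement of 3 bracket pairs is a Dyck word of semilength 3, so the count is C_3. So Q = C_3 = 5.
P − Q = 4862 − 5 = 4857.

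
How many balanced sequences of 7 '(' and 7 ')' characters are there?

429

With 7 pairs the number of balanced bracket strings is the Catalan number C_7.
C_7 = C(14,7)/8 = 3432/8 = 429.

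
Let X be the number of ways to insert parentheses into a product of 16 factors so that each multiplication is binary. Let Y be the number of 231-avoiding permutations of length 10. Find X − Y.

9678049

Ways to associate a product of 16 factors correspond to binary trees on 16 leaves, so the count is C_15. So X = C_15 = 9694845.
For any fixed pattern of length 3, the pattern-avoiding permutations of [10] number C_10. So Y = C_10 = 16796.
X − Y = 9694845 − 16796 = 9678049.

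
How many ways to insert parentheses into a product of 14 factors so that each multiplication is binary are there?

Parenthesizations of m factors correspond to full binary trees with m leaves, counted by C_{m−1}; m = 14 gives C_13.
C_13 = C(26,13)/14 = 10400600/14 = 742900.

742900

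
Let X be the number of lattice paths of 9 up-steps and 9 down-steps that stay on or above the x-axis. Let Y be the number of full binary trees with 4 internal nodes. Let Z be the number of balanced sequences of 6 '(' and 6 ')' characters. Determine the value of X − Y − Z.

4716

Dyck paths of semilength n (length 2n) are counted by C_n; here n = 9. So X = C_9 = 4862.
Full binary trees with n internal nodes are counted by C_n; here n = 4. So Y = C_4 = 14.
A balanced arrangement of 6 bracket pairs is a Dyck word of semilength 6, so the count is C_6. So Z = C_6 = 132.
X − Y − Z = 4862 − 14 − 132 = 4716.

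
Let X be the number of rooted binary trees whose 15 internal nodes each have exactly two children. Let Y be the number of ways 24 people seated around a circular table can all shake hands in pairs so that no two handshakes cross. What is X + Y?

9902857

The number of full binary trees on 15 internal nodes is the Catalan number C_15. So X = C_15 = 9694845.
With 24 = 2·12 people, non-crossing handshake pairings are non-crossing perfect matchings on a circle, counted by C_12. So Y = C_12 = 208012.
X + Y = 9694845 + 208012 = 9902857.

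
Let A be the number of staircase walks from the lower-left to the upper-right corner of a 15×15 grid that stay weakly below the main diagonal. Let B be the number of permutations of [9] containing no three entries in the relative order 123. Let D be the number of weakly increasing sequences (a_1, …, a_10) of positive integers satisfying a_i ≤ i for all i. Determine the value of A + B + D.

Monotone paths in an n×n grid that stay weakly below the diagonal are counted by C_n; here n = 15. So A = C_15 = 9694845.
For any fixed pattern of length 3, the pattern-avoiding permutations of [9] number C_9. So B = C_9 = 4862.
Weakly increasing sequences with a_i ≤ i biject with Dyck paths of semilength 10, so there are C_10. So D = C_10 = 16796.
A + B + D = 9694845 + 4862 + 16796 = 9716503.

9716503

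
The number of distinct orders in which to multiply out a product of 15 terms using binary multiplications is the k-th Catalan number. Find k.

14

Ways to associate a product of 15 factors correspond to binary trees on 15 leaves, so the count is C_14.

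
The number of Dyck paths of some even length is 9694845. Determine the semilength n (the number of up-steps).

Dyck paths of semilength n are counted by C_n. Since C_15 = 9694845, the index is 15.

15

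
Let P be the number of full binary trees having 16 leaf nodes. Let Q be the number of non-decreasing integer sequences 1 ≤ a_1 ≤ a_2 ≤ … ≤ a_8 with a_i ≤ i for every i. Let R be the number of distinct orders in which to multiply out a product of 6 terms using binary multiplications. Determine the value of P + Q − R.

Full binary trees with 16 leaves have 16−1 = 15 internal nodes, so there are C_15 of them. So P = C_15 = 9694845.
Weakly increasing sequences with a_i ≤ i biject with Dyck paths of semilength 8, so there are C_8. So Q = C_8 = 1430.
Ways to associate a product of 6 factors correspond to binary trees on 6 leaves, so the count is C_5. So R = C_5 = 42.
P + Q − R = 9694845 + 1430 − 42 = 9696233.

9696233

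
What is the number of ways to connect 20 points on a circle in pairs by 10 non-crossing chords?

16796

Pairing 20 circle points by 10 non-crossing chords gives C_10 matchings.
C_10 = 16796.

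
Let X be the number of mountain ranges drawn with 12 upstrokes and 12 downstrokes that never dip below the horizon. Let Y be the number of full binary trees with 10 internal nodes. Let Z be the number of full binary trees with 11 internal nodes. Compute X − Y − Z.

Paths of 12 up- and 12 down-steps that never dip below the axis are Dyck paths; their count is C_12. So X = C_12 = 208012.
Full binary trees with n internal nodes are counted by C_n; here n = 10. So Y = C_10 = 16796.
Full binary trees with n internal nodes are counted by C_n; here n = 11. So Z = C_11 = 58786.
X − Y − Z = 208012 − 16796 − 58786 = 132430.

132430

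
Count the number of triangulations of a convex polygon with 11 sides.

4862

The number of triangulations of an 11-gon is the Catalan number C_9 (index = sides − 2).
C_9 = C(18,9)/10 = 48620/10 = 4862.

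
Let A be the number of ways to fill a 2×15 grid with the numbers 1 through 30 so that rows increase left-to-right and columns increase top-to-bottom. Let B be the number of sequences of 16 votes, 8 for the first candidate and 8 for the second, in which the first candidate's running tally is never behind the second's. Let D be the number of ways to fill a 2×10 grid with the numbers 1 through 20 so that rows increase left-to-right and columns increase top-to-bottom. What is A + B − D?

By the hook-length formula (or a Dyck-path bijection), SYT of shape 2×15 number C_15. So A = C_15 = 9694845.
Ballot sequences with n votes each where one side never trails are Dyck words, counted by C_n; here n = 8. So B = C_8 = 1430.
By the hook-length formula (or a Dyck-path bijection), SYT of shape 2×10 number C_10. So D = C_10 = 16796.
A + B − D = 9694845 + 1430 − 16796 = 9679479.

9679479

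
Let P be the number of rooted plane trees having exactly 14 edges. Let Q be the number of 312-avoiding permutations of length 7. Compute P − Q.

2674011

Rooted ordered trees with n edges are counted by C_n; here n = 14. So P = C_14 = 2674440.
Permutations of [n] avoiding any single length-3 pattern are counted by C_n; here n = 7. So Q = C_7 = 429.
P − Q = 2674440 − 429 = 2674011.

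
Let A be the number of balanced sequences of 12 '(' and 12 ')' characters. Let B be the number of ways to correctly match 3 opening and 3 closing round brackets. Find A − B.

208007

Balanced strings of n pairs of brackets are counted by C_n; here n = 12. So A = C_12 = 208012.
A balanced arrangement of 3 bracket pairs is a Dyck word of semilength 3, so the count is C_3. So B = C_3 = 5.
A − B = 208012 − 5 = 208007.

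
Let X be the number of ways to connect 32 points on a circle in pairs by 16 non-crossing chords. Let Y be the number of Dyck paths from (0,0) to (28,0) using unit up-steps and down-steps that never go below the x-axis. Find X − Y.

Non-crossing perfect matchings of 2n points on a circle are counted by C_n; with 32 points, n = 16. So X = C_16 = 35357670.
Dyck paths of semilength n (length 2n) are counted by C_n; here n = 14. So Y = C_14 = 2674440.
X − Y = 35357670 − 2674440 = 32683230.

32683230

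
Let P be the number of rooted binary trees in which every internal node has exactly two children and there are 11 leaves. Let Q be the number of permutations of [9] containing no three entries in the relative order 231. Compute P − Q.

11934

A full binary tree with L leaves has L−1 internal nodes and is counted by C_{L−1}; L = 11 gives C_10. So P = C_10 = 16796.
For any fixed pattern of length 3, the pattern-avoiding permutations of [9] number C_9. So Q = C_9 = 4862.
P − Q = 16796 − 4862 = 11934.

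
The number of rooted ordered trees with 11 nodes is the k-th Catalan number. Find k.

A rooted plane tree on 11 nodes has 10 edges, and such trees are counted by C_10.

10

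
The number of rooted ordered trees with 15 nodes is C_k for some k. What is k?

A rooted plane tree on 15 nodes has 14 edges, and such trees are counted by C_14.

14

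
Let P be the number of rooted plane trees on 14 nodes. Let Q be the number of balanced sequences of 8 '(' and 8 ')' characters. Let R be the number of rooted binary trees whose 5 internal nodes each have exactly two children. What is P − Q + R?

A rooted plane tree on 14 nodes has 13 edges, and such trees are counted by C_13. So P = C_13 = 742900.
Balanced strings of n pairs of brackets are counted by C_n; here n = 8. So Q = C_8 = 1430.
The number of full binary trees on 5 internal nodes is the Catalan number C_5. So R = C_5 = 42.
P − Q + R = 742900 − 1430 + 42 = 741512.

741512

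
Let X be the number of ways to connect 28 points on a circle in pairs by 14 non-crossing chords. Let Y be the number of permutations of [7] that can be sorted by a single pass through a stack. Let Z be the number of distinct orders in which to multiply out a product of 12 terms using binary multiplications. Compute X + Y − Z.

Non-crossing perfect matchings of 2n points on a circle are counted by C_n; with 28 points, n = 14. So X = C_14 = 2674440.
Stack-sortable permutations are exactly the 231-avoiding ones, counted by C_n; here n = 7. So Y = C_7 = 429.
Ways to associate a product of 12 factors correspond to binary trees on 12 leaves, so the count is C_11. So Z = C_11 = 58786.
X + Y − Z = 2674440 + 429 − 58786 = 2616083.

2616083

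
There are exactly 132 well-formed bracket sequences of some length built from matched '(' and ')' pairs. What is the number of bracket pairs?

6

Balanced strings of n bracket-pairs are counted by C_n, and C_6 = 132.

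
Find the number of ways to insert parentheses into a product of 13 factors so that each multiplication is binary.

208012

Parenthesizations of m factors correspond to full binary trees with m leaves, counted by C_{m−1}; m = 13 gives C_12.
C_12 = C_11 · 2(2·11+1)/(11+2) = 58786 · 46/13 = 208012.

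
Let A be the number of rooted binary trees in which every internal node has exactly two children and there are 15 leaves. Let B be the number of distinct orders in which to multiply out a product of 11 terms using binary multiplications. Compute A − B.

A full binary tree with L leaves has L−1 internal nodes and is counted by C_{L−1}; L = 15 gives C_14. So A = C_14 = 2674440.
Parenthesizations of m factors correspond to full binary trees with m leaves, counted by C_{m−1}; m = 11 gives C_10. So B = C_10 = 16796.
A − B = 2674440 − 16796 = 2657644.

2657644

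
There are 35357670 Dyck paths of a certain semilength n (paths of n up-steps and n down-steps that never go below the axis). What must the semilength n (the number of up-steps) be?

Dyck paths of semilength n are counted by C_n. The Catalan number equal to 35357670 is C_16.

16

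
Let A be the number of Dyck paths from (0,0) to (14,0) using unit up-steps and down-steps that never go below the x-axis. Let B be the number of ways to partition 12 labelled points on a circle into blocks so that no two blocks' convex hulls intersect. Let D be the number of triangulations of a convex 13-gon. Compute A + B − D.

149655

A Dyck path with 7 up-steps and 7 down-steps has semilength 7, so there are C_7 of them. So A = C_7 = 429.
Non-crossing partitions of an n-element set are counted by C_n; here n = 12. So B = C_12 = 208012.
Triangulations of a convex m-gon are counted by C_{m−2}; with m = 13 this is C_11. So D = C_11 = 58786.
A + B − D = 429 + 208012 − 58786 = 149655.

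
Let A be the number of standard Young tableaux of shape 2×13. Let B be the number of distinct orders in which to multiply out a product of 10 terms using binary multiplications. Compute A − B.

738038

By the hook-length formula (or a Dyck-path bijection), SYT of shape 2×13 number C_13. So A = C_13 = 742900.
Ways to associate a product of 10 factors correspond to binary trees on 10 leaves, so the count is C_9. So B = C_9 = 4862.
A − B = 742900 − 4862 = 738038.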